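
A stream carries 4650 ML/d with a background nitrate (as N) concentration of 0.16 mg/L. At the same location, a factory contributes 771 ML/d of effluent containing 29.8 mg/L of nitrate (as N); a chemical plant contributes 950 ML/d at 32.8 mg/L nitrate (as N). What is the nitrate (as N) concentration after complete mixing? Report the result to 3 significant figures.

Conservation of mass: C = (4650·0.1600 + 771.0·29.80 + 950.0·32.80) / 6371 = 54880/6371 = 8.614 mg/L.

8.61 mg/L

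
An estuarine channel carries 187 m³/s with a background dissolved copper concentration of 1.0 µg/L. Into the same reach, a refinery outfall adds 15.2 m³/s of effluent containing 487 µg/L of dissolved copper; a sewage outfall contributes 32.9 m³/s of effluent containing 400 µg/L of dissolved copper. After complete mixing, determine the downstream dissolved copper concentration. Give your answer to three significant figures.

After mixing, C = (187.0·1.000 + 15.20·487.0 + 32.90·400.0) / 235.1 = 20750/235.1 = 88.26 µg/L.

88.3 µg/L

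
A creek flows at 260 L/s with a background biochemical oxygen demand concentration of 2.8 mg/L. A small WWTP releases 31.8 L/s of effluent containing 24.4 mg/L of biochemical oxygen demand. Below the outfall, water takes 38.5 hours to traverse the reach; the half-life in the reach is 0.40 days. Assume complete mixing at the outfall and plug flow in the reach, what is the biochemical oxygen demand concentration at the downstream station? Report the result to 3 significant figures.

0.320 mg/L

Flow-weighted average: C = (260.0·2.800 + 31.80·24.40) / 291.8 = 1504/291.8 = 5.154 mg/L.
Half-life 0.40 d → k = ln 2 / 0.40 = 1.733 d⁻¹.
Decay over the reach: 5.154·exp(−kt) = 5.154·0.06205 = 0.3198 mg/L.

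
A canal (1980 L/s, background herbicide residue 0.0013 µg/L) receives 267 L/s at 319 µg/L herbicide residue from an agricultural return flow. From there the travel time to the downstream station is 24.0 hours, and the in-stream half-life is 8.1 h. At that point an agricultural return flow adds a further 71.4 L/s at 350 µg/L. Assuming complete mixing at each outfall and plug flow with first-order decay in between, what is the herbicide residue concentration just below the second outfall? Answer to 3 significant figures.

Conservation of mass: C = (1980·0.001300 + 267.0·319.0) / 2247 = 85180/2247 = 37.91 µg/L; combined flow 2247 L/s.
Half-life 8.1 h → k = ln 2 / 8.1 = 0.08557 h⁻¹ = 2.054 d⁻¹.
After decay, C = 37.91 × e^(−kt) = 37.91 × 0.1283 = 4.862 µg/L.
Second outfall: C = (2247·4.862 + 71.40·350.0)/2318 = 15.49 µg/L.

15.5 µg/L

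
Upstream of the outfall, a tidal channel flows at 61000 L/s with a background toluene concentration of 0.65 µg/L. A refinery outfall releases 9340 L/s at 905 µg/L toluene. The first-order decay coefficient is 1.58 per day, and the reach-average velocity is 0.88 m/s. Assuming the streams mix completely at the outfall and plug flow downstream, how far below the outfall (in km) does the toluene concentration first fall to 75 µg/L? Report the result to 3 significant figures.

Mixed concentration C = ΣQC/ΣQ = (61000·0.6500 + 9340·905.0) / 70340 = 8492000/70340 = 120.7 µg/L.
Set 120.7·exp(−k·t) = 75 → t = ln(120.7/75)/k = 26030 s = 7.232 h.
Distance = v·t = 0.88·26030 = 22910 m = 22.91 km.

22.9 km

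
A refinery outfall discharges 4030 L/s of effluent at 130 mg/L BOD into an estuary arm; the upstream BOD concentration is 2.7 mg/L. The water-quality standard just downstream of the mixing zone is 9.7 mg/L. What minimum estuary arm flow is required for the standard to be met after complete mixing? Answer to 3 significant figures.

69300 L/s

Set C_mix = 9.7: (Q·2.700 + 4030·130.0) / (Q + 4030) = 9.7
→ Q = 4030·(130.0 − 9.7)/(9.7 − 2.700) = 69260 L/s.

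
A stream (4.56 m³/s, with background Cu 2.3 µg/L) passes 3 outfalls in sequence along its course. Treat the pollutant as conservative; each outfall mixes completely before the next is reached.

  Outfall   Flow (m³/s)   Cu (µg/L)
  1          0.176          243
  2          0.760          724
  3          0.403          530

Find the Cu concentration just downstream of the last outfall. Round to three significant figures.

Outfall 1: combined Q = 4.736 m³/s; C = (4.560·2.300 + 0.1760·243.0)/4.736 = 11.24 µg/L.
Outfall 2: combined Q = 5.496 m³/s; C = (4.736·11.24 + 0.7600·724.0)/5.496 = 109.8 µg/L.
Outfall 3: combined Q = 5.899 m³/s; C = (5.496·109.8 + 0.4030·530.0)/5.899 = 138.5 µg/L.

139 µg/L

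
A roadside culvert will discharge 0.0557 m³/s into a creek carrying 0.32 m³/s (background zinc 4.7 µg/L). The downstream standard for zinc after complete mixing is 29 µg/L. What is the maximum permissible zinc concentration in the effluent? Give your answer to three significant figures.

At the limit, (Qr·Cr + Qe·Cₑ)/(Qr + Qe) = 29:
Cₑ = (0.3757·29 − 0.3200·4.700) / 0.05570 = 168.6 µg/L.

169 µg/L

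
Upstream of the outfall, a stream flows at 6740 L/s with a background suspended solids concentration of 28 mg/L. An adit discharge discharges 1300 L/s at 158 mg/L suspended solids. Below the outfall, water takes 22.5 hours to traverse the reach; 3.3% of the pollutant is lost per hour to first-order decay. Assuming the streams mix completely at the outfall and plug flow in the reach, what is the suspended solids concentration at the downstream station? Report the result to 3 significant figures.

After mixing, C = (6740·28.00 + 1300·158.0) / 8040 = 394100/8040 = 49.02 mg/L.
3.3%/h lost → k = −ln(1 − 0.033) = 0.03356 h⁻¹.
Applying C = C₀e^(−kt): 49.02 × 0.4700 = 23.04 mg/L.

23.0 mg/L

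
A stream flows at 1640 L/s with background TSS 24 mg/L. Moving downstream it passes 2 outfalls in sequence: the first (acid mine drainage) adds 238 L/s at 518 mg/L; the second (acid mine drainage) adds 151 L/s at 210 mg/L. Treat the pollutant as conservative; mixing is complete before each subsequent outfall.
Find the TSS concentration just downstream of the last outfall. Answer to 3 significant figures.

95.8 mg/L

Below outfall 1: Q → 1878 L/s, C = (1640·24.00 + 238.0·518.0)/1878 = 86.60 mg/L.
Below outfall 2: Q → 2029 L/s, C = (1878·86.60 + 151.0·210.0)/2029 = 95.79 mg/L.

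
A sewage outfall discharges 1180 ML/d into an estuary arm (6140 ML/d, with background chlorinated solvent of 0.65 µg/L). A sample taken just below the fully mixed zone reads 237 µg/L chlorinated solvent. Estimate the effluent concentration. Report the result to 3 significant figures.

1470 µg/L

Mass balance: 6140·0.6500 + 1180·Cₑ = 7320·237.0
→ Cₑ = (7320·237.0 − 6140·0.6500) / 1180 = 1467 µg/L.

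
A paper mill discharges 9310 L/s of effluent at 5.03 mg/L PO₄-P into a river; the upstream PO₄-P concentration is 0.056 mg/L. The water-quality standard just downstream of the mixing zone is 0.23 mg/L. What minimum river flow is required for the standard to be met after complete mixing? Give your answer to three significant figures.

257000 L/s

Set C_mix = 0.23: (Q·0.05600 + 9310·5.030) / (Q + 9310) = 0.23
→ Q = 9310·(5.030 − 0.23)/(0.23 − 0.05600) = 256800 L/s.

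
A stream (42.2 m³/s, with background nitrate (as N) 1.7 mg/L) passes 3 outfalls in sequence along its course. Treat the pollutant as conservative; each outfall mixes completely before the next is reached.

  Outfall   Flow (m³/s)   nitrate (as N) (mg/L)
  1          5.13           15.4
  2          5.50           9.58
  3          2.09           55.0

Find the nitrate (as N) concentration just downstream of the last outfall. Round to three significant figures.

5.80 mg/L

After outfall 1: Q = 42.20 + 5.130 = 47.33 m³/s; C = (42.20·1.700 + 5.130·15.40)/47.33 = 3.185 mg/L.
After outfall 2: Q = 47.33 + 5.500 = 52.83 m³/s; C = (47.33·3.185 + 5.500·9.580)/52.83 = 3.851 mg/L.
After outfall 3: Q = 52.83 + 2.090 = 54.92 m³/s; C = (52.83·3.851 + 2.090·55.00)/54.92 = 5.797 mg/L.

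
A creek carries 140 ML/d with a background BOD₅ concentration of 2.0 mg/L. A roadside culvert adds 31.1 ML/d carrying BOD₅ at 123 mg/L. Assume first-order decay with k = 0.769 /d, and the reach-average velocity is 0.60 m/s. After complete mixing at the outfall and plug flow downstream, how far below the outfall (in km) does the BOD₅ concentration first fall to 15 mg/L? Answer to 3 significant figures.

31.7 km

Mixed concentration C = ΣQC/ΣQ = (140.0·2.000 + 31.10·123.0) / 171.1 = 4105/171.1 = 23.99 mg/L.
Set 23.99·exp(−k·t) = 15 → t = ln(23.99/15)/k = 52780 s = 14.66 h.
Distance = v·t = 0.60·52780 = 31670 m = 31.67 km.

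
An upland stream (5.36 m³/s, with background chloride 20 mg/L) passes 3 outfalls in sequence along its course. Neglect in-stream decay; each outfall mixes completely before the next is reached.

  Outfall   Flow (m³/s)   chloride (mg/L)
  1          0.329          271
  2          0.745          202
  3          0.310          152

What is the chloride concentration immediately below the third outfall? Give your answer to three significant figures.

Outfall 1: combined Q = 5.689 m³/s; C = (5.360·20.00 + 0.3290·271.0)/5.689 = 34.52 mg/L.
Outfall 2: combined Q = 6.434 m³/s; C = (5.689·34.52 + 0.7450·202.0)/6.434 = 53.91 mg/L.
Outfall 3: combined Q = 6.744 m³/s; C = (6.434·53.91 + 0.3100·152.0)/6.744 = 58.42 mg/L.

58.4 mg/L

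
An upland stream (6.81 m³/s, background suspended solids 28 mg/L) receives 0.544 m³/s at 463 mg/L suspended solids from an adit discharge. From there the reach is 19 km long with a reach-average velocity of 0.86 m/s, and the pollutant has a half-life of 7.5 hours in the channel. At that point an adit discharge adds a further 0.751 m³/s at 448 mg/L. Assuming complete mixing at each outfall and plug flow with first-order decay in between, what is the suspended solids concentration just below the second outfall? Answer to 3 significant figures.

72.5 mg/L

Mixed concentration C = ΣQC/ΣQ = (6.810·28.00 + 0.5440·463.0) / 7.354 = 442.6/7.354 = 60.18 mg/L; combined flow 7.354 m³/s.
Travel time t = 19·1000 / 0.86 = 22090 s = 6.137 h.
Half-life 7.5 h → k = ln 2 / 7.5 = 0.09242 h⁻¹ = 2.218 d⁻¹.
Decay over the reach: 60.18·exp(−kt) = 60.18·0.5671 = 34.13 mg/L.
Second outfall: C = (7.354·34.13 + 0.7510·448.0)/8.105 = 72.48 mg/L.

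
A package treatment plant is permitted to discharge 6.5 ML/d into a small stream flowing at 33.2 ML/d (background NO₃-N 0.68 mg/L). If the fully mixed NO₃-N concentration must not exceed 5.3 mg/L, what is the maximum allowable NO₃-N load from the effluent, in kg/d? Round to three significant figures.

Mass balance at the limit: 33.20·0.6800 + 6.500·Cₑ = 39.70·5.3 → Cₑ = 28.90 mg/L.
6.500 ML/d = 0.07523 m³/s. Load = 0.07523 m³/s × 28.90 g/m³ × 86 400 s/d = 187.8 kg/d.

188 kg/d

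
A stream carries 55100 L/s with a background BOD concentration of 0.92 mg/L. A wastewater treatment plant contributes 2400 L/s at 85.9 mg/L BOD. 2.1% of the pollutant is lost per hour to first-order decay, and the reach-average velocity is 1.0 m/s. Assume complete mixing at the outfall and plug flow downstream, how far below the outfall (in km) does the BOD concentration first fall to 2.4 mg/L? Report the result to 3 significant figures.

Mixed concentration C = ΣQC/ΣQ = (55100·0.9200 + 2400·85.90) / 57500 = 256900/57500 = 4.467 mg/L.
2.1%/h lost → k = −ln(1 − 0.021) = 0.02122 h⁻¹.
Set 4.467·exp(−k·t) = 2.4 → t = ln(4.467/2.4)/k = 105400 s = 29.27 h.
Distance = v·t = 1.0·105400 = 105400 m = 105.4 km.

105 km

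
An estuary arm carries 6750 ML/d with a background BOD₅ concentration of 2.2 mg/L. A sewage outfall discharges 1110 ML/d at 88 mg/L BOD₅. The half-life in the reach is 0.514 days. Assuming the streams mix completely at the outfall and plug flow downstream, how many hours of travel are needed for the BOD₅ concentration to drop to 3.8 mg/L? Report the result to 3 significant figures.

23.6 h

Conservation of mass: C = (6750·2.200 + 1110·88.00) / 7860 = 112500/7860 = 14.32 mg/L.
Half-life 0.514 d → k = ln 2 / 0.514 = 1.349 d⁻¹.
14.32·exp(−k·t) = 3.8 → t = ln(14.32/3.8)/k = 84980 s = 23.61 h.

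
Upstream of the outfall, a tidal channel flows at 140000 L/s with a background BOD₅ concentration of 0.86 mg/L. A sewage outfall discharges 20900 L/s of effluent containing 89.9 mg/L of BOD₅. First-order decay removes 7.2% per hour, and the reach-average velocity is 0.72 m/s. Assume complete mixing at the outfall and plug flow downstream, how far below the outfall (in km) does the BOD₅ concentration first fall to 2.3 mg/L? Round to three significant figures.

Mixed concentration C = ΣQC/ΣQ = (140000·0.8600 + 20900·89.90) / 160900 = 1999000/160900 = 12.43 mg/L.
7.2%/h lost → k = −ln(1 − 0.072) = 0.07472 h⁻¹.
Set 12.43·exp(−k·t) = 2.3 → t = ln(12.43/2.3)/k = 81270 s = 22.57 h.
Distance = v·t = 0.72·81270 = 58510 m = 58.51 km.

58.5 km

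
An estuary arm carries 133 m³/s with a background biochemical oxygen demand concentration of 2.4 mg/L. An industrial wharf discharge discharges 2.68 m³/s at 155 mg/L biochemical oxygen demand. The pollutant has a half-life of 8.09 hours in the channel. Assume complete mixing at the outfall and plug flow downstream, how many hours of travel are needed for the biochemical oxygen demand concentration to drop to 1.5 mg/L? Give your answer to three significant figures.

After mixing, C = (133.0·2.400 + 2.680·155.0) / 135.7 = 734.6/135.7 = 5.414 mg/L.
Half-life 8.09 h → k = ln 2 / 8.09 = 0.08568 h⁻¹ = 2.056 d⁻¹.
5.414·exp(−k·t) = 1.5 → t = ln(5.414/1.5)/k = 53930 s = 14.98 h.

15.0 h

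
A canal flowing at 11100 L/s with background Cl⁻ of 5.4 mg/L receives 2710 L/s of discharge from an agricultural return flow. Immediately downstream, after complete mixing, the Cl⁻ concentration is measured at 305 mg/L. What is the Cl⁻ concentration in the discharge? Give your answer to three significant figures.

Mass balance: 11100·5.400 + 2710·Cₑ = 13810·305.0
→ Cₑ = (13810·305.0 − 11100·5.400) / 2710 = 1532 mg/L.

1530 mg/L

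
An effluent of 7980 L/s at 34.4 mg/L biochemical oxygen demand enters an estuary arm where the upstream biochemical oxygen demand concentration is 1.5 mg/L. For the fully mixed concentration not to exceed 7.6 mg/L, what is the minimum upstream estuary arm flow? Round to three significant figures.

Set C_mix = 7.6: (Q·1.500 + 7980·34.40) / (Q + 7980) = 7.6
→ Q = 7980·(34.40 − 7.6)/(7.6 − 1.500) = 35060 L/s.

35100 L/s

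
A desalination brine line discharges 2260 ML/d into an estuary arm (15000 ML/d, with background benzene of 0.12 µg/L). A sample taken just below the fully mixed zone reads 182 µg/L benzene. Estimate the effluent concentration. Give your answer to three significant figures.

Mass balance: 15000·0.1200 + 2260·Cₑ = 17260·182.0
→ Cₑ = (17260·182.0 − 15000·0.1200) / 2260 = 1389 µg/L.

1390 µg/L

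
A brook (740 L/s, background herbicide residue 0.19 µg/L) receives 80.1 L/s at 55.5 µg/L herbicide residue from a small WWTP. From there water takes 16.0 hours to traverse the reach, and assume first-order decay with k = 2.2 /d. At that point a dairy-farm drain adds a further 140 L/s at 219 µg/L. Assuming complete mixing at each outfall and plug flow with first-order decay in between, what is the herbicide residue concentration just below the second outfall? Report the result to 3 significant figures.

33.0 µg/L

Flow-weighted average: C = (740.0·0.1900 + 80.10·55.50) / 820.1 = 4586/820.1 = 5.592 µg/L; combined flow 820.1 L/s.
Applying C = C₀e^(−kt): 5.592 × 0.2307 = 1.290 µg/L.
At the second outfall, C = (820.1·1.290 + 140.0·219.0) / (820.1 + 140.0) = 33.04 µg/L.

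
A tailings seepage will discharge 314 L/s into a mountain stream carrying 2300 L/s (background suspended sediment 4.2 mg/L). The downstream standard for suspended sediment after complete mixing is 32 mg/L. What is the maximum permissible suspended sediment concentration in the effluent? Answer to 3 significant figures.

At the limit, (Qr·Cr + Qe·Cₑ)/(Qr + Qe) = 32:
Cₑ = (2614·32 − 2300·4.200) / 314.0 = 235.6 mg/L.

236 mg/L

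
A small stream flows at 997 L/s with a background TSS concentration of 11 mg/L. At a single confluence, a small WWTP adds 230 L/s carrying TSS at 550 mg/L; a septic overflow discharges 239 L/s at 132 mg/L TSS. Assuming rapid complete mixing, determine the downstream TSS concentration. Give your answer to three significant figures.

Mixed concentration C = ΣQC/ΣQ = (997.0·11.00 + 230.0·550.0 + 239.0·132.0) / 1466 = 169000/1466 = 115.3 mg/L.

115 mg/L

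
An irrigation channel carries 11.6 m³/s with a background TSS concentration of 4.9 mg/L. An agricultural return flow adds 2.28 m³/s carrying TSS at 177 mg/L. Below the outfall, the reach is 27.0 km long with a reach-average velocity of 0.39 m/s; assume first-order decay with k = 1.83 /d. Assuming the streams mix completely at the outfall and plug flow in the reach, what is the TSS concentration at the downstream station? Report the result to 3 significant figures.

7.65 mg/L

Conservation of mass: C = (11.60·4.900 + 2.280·177.0) / 13.88 = 460.4/13.88 = 33.17 mg/L.
Travel time t = 27.0·1000 / 0.39 = 69230 s = 19.23 h.
Applying C = C₀e^(−kt): 33.17 × 0.2308 = 7.655 mg/L.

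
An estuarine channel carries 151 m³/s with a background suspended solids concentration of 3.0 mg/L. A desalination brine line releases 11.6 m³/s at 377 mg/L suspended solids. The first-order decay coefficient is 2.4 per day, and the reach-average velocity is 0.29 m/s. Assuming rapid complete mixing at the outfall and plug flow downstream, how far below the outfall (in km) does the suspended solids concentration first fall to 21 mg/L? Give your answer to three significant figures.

Conservation of mass: C = (151.0·3.000 + 11.60·377.0) / 162.6 = 4826/162.6 = 29.68 mg/L.
Set 29.68·exp(−k·t) = 21 → t = ln(29.68/21)/k = 12460 s = 3.460 h.
Distance = v·t = 0.29·12460 = 3612 m = 3.612 km.

3.61 km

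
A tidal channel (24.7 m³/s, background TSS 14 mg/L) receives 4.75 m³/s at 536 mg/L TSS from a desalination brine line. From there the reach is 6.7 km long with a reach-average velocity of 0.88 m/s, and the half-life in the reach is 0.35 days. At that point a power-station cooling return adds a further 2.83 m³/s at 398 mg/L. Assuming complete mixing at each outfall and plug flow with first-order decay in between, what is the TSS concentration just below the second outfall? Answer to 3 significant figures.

Mixed concentration C = ΣQC/ΣQ = (24.70·14.00 + 4.750·536.0) / 29.45 = 2892/29.45 = 98.19 mg/L; combined flow 29.45 m³/s.
Travel time t = 6.7·1000 / 0.88 = 7614 s = 2.115 h.
Half-life 0.35 d → k = ln 2 / 0.35 = 1.980 d⁻¹.
Applying C = C₀e^(−kt): 98.19 × 0.8399 = 82.47 mg/L.
At the second outfall, C = (29.45·82.47 + 2.830·398.0) / (29.45 + 2.830) = 110.1 mg/L.

110 mg/L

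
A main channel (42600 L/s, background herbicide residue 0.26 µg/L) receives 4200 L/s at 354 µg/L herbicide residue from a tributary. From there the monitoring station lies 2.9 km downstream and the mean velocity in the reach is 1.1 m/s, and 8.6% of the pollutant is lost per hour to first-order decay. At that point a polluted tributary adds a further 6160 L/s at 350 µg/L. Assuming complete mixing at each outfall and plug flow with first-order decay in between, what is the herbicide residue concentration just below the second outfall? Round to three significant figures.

67.2 µg/L

Conservation of mass: C = (42600·0.2600 + 4200·354.0) / 46800 = 1498000/46800 = 32.01 µg/L; combined flow 46800 L/s.
Travel time t = 2.9·1000 / 1.1 = 2636 s = 0.7323 h.
8.6%/h lost → k = −ln(1 − 0.086) = 0.08992 h⁻¹.
First-order decay: C = 32.01·exp(−k·t) = 32.01·0.9363 = 29.97 µg/L.
At the second outfall, C = (46800·29.97 + 6160·350.0) / (46800 + 6160) = 67.19 µg/L.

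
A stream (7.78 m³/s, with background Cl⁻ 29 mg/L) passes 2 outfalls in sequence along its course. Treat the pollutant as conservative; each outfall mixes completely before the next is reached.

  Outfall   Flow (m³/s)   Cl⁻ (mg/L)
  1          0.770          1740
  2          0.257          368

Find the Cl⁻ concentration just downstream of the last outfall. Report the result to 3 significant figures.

188 mg/L

After outfall 1: Q = 7.780 + 0.7700 = 8.550 m³/s; C = (7.780·29.00 + 0.7700·1740)/8.550 = 183.1 mg/L.
After outfall 2: Q = 8.550 + 0.2570 = 8.807 m³/s; C = (8.550·183.1 + 0.2570·368.0)/8.807 = 188.5 mg/L.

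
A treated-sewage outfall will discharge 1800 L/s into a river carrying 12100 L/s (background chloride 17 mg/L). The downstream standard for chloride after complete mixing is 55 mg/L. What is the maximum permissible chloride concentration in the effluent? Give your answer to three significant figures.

At the limit, (Qr·Cr + Qe·Cₑ)/(Qr + Qe) = 55:
Cₑ = (13900·55 − 12100·17.00) / 1800 = 310.4 mg/L.

310 mg/L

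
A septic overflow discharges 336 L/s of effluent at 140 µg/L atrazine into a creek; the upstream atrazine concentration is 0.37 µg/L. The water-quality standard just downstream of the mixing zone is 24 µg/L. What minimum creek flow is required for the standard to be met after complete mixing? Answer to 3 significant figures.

1650 L/s

Set C_mix = 24: (Q·0.3700 + 336.0·140.0) / (Q + 336.0) = 24
→ Q = 336.0·(140.0 − 24)/(24 − 0.3700) = 1649 L/s.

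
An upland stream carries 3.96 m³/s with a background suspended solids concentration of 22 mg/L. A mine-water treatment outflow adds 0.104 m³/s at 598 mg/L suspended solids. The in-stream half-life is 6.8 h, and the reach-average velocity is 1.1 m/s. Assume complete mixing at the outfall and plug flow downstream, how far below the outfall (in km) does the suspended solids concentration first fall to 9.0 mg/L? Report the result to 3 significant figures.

After mixing, C = (3.960·22.00 + 0.1040·598.0) / 4.064 = 149.3/4.064 = 36.74 mg/L.
Half-life 6.8 h → k = ln 2 / 6.8 = 0.1019 h⁻¹ = 2.446 d⁻¹.
Set 36.74·exp(−k·t) = 9.0 → t = ln(36.74/9.0)/k = 49680 s = 13.80 h.
Distance = v·t = 1.1·49680 = 54650 m = 54.65 km.

54.6 km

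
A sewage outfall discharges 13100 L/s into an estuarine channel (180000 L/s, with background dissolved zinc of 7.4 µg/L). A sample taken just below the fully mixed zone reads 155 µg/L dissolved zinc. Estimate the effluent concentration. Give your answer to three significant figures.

2180 µg/L

Mass balance: 180000·7.400 + 13100·Cₑ = 193100·155.0
→ Cₑ = (193100·155.0 − 180000·7.400) / 13100 = 2183 µg/L.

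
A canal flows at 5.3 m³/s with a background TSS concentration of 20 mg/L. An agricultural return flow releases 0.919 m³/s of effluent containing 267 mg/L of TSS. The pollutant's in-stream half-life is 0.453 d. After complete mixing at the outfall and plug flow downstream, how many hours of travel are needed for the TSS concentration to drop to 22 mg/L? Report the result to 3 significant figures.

Mixed concentration C = ΣQC/ΣQ = (5.300·20.00 + 0.9190·267.0) / 6.219 = 351.4/6.219 = 56.50 mg/L.
Half-life 0.453 d → k = ln 2 / 0.453 = 1.530 d⁻¹.
56.50·exp(−k·t) = 22 → t = ln(56.50/22)/k = 53260 s = 14.79 h.

14.8 h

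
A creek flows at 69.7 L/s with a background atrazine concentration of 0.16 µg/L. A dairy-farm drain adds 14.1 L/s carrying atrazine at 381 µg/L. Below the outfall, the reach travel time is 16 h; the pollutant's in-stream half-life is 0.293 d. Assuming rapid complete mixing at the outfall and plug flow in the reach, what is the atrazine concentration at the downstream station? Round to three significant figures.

13.3 µg/L

Mass balance: C = (69.70·0.1600 + 14.10·381.0) / 83.80 = 5383/83.80 = 64.24 µg/L.
Half-life 0.293 d → k = ln 2 / 0.293 = 2.366 d⁻¹.
Applying C = C₀e^(−kt): 64.24 × 0.2066 = 13.27 µg/L.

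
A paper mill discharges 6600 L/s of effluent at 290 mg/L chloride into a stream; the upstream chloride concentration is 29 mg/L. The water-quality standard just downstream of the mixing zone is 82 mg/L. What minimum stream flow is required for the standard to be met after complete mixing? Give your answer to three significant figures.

25900 L/s

Set C_mix = 82: (Q·29.00 + 6600·290.0) / (Q + 6600) = 82
→ Q = 6600·(290.0 − 82)/(82 − 29.00) = 25900 L/s.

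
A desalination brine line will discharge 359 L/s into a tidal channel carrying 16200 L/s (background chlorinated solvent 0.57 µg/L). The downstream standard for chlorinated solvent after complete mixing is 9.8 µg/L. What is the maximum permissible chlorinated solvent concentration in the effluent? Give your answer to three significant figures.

At the limit, (Qr·Cr + Qe·Cₑ)/(Qr + Qe) = 9.8:
Cₑ = (16560·9.8 − 16200·0.5700) / 359.0 = 426.3 µg/L.

426 µg/L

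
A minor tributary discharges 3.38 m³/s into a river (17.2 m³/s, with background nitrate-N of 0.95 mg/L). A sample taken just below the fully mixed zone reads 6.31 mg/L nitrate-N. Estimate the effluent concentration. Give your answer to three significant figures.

Mass balance: 17.20·0.9500 + 3.380·Cₑ = 20.58·6.310
→ Cₑ = (20.58·6.310 − 17.20·0.9500) / 3.380 = 33.59 mg/L.

33.6 mg/L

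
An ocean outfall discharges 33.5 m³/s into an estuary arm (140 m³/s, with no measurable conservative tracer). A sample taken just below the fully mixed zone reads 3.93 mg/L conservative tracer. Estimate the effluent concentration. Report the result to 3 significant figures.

Mass balance: 140.0·0 + 33.50·Cₑ = 173.5·3.930
→ Cₑ = (173.5·3.930 − 140.0·0) / 33.50 = 20.35 mg/L.

20.4 mg/L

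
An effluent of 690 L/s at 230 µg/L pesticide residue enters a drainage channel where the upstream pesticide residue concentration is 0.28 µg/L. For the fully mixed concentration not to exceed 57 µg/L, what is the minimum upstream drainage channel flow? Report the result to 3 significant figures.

Set C_mix = 57: (Q·0.2800 + 690.0·230.0) / (Q + 690.0) = 57
→ Q = 690.0·(230.0 − 57)/(57 − 0.2800) = 2105 L/s.

2100 L/s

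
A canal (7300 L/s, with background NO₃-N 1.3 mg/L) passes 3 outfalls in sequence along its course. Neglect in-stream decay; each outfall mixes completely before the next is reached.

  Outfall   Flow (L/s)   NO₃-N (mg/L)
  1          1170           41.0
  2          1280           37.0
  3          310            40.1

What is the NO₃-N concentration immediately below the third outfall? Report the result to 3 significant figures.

11.7 mg/L

Outfall 1: combined Q = 8470 L/s; C = (7300·1.300 + 1170·41.00)/8470 = 6.784 mg/L.
Outfall 2: combined Q = 9750 L/s; C = (8470·6.784 + 1280·37.00)/9750 = 10.75 mg/L.
Outfall 3: combined Q = 10060 L/s; C = (9750·10.75 + 310.0·40.10)/10060 = 11.66 mg/L.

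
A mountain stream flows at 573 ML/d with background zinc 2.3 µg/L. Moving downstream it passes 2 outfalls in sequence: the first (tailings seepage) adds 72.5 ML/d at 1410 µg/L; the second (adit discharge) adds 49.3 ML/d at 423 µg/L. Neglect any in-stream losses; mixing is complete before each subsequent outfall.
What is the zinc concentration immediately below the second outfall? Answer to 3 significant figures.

179 µg/L

Below outfall 1: Q → 645.5 ML/d, C = (573.0·2.300 + 72.50·1410)/645.5 = 160.4 µg/L.
Below outfall 2: Q → 694.8 ML/d, C = (645.5·160.4 + 49.30·423.0)/694.8 = 179.0 µg/L.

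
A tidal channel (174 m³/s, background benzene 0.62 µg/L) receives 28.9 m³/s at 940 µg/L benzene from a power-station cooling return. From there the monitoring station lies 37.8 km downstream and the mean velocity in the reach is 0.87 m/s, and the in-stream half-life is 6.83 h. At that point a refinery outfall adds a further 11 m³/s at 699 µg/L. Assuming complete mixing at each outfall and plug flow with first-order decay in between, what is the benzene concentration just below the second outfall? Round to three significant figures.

After mixing, C = (174.0·0.6200 + 28.90·940.0) / 202.9 = 27270/202.9 = 134.4 µg/L; combined flow 202.9 m³/s.
Travel time t = 37.8·1000 / 0.87 = 43450 s = 12.07 h.
Half-life 6.83 h → k = ln 2 / 6.83 = 0.1015 h⁻¹ = 2.436 d⁻¹.
Applying C = C₀e^(−kt): 134.4 × 0.2938 = 39.49 µg/L.
Second outfall: C = (202.9·39.49 + 11.00·699.0)/213.9 = 73.41 µg/L.

73.4 µg/L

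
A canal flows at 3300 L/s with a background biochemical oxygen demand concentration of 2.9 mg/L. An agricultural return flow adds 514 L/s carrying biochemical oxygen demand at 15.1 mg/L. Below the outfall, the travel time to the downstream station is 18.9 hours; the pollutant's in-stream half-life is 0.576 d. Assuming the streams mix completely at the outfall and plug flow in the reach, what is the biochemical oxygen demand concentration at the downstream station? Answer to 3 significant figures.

Mixed concentration C = ΣQC/ΣQ = (3300·2.900 + 514.0·15.10) / 3814 = 17330/3814 = 4.544 mg/L.
Half-life 0.576 d → k = ln 2 / 0.576 = 1.203 d⁻¹.
Applying C = C₀e^(−kt): 4.544 × 0.3876 = 1.762 mg/L.

1.76 mg/L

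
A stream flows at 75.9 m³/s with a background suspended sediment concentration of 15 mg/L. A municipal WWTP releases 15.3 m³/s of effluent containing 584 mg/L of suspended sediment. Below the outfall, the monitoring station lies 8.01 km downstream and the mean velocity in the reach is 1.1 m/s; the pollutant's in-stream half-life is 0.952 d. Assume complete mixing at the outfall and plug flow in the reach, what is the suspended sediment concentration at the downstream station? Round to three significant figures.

Mixed concentration C = ΣQC/ΣQ = (75.90·15.00 + 15.30·584.0) / 91.20 = 10070/91.20 = 110.5 mg/L.
Travel time t = 8.01·1000 / 1.1 = 7282 s = 2.023 h.
Half-life 0.952 d → k = ln 2 / 0.952 = 0.7281 d⁻¹.
Applying C = C₀e^(−kt): 110.5 × 0.9405 = 103.9 mg/L.

104 mg/L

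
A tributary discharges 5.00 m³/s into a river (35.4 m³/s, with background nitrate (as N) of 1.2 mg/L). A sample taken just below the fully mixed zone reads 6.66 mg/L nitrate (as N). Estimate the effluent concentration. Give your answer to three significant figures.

Mass balance: 35.40·1.200 + 5.000·Cₑ = 40.40·6.660
→ Cₑ = (40.40·6.660 − 35.40·1.200) / 5.000 = 45.32 mg/L.

45.3 mg/L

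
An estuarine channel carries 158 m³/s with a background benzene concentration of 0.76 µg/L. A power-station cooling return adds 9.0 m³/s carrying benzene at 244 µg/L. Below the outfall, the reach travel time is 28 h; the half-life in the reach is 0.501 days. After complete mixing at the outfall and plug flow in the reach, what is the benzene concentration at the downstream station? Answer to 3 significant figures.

Mass balance: C = (158.0·0.7600 + 9.000·244.0) / 167.0 = 2316/167.0 = 13.87 µg/L.
Half-life 0.501 d → k = ln 2 / 0.501 = 1.384 d⁻¹.
Decay over the reach: 13.87·exp(−kt) = 13.87·0.1991 = 2.761 µg/L.

2.76 µg/L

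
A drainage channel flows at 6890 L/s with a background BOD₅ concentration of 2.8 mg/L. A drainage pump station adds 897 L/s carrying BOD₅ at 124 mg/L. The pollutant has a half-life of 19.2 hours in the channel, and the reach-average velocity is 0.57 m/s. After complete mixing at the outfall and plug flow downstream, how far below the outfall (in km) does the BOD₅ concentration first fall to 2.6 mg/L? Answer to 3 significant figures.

106 km

Mixed concentration C = ΣQC/ΣQ = (6890·2.800 + 897.0·124.0) / 7787 = 130500/7787 = 16.76 mg/L.
Half-life 19.2 h → k = ln 2 / 19.2 = 0.03610 h⁻¹ = 0.8664 d⁻¹.
Set 16.76·exp(−k·t) = 2.6 → t = ln(16.76/2.6)/k = 185800 s = 51.62 h.
Distance = v·t = 0.57·185800 = 105900 m = 105.9 km.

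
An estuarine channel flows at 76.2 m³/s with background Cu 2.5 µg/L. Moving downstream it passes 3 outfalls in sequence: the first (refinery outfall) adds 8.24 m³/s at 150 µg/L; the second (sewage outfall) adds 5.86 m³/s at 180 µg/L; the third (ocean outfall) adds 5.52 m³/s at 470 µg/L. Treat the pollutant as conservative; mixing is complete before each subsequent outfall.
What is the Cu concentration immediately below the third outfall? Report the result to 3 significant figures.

53.0 µg/L

Below outfall 1: Q → 84.44 m³/s, C = (76.20·2.500 + 8.240·150.0)/84.44 = 16.89 µg/L.
Below outfall 2: Q → 90.30 m³/s, C = (84.44·16.89 + 5.860·180.0)/90.30 = 27.48 µg/L.
Below outfall 3: Q → 95.82 m³/s, C = (90.30·27.48 + 5.520·470.0)/95.82 = 52.97 µg/L.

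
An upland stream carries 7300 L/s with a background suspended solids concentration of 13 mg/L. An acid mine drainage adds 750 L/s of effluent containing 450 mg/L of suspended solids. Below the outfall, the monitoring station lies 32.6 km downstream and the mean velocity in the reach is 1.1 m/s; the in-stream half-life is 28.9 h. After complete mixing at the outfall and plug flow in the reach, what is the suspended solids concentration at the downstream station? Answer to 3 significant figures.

44.1 mg/L

Mass balance: C = (7300·13.00 + 750.0·450.0) / 8050 = 432400/8050 = 53.71 mg/L.
Travel time t = 32.6·1000 / 1.1 = 29640 s = 8.232 h.
Half-life 28.9 h → k = ln 2 / 28.9 = 0.02398 h⁻¹ = 0.5756 d⁻¹.
Applying C = C₀e^(−kt): 53.71 × 0.8208 = 44.09 mg/L.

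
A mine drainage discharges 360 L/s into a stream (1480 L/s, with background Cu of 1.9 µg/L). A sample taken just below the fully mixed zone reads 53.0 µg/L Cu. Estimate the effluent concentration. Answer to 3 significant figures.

Mass balance: 1480·1.900 + 360.0·Cₑ = 1840·53.00
→ Cₑ = (1840·53.00 − 1480·1.900) / 360.0 = 263.1 µg/L.

263 µg/L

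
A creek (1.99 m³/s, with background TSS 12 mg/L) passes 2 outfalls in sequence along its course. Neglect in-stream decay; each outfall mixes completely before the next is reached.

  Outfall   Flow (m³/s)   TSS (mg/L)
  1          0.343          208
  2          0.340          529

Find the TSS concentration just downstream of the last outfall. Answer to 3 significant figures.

Outfall 1: combined Q = 2.333 m³/s; C = (1.990·12.00 + 0.3430·208.0)/2.333 = 40.82 mg/L.
Outfall 2: combined Q = 2.673 m³/s; C = (2.333·40.82 + 0.3400·529.0)/2.673 = 102.9 mg/L.

103 mg/L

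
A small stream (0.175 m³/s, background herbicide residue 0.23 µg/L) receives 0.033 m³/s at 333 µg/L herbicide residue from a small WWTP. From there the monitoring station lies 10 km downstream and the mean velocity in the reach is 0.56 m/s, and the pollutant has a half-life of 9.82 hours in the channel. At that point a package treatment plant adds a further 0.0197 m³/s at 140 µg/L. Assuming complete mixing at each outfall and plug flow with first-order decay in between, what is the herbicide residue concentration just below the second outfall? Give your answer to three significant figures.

46.2 µg/L

After mixing, C = (0.1750·0.2300 + 0.03300·333.0) / 0.2080 = 11.03/0.2080 = 53.03 µg/L; combined flow 0.2080 m³/s.
Travel time t = 10·1000 / 0.56 = 17860 s = 4.960 h.
Half-life 9.82 h → k = ln 2 / 9.82 = 0.07059 h⁻¹ = 1.694 d⁻¹.
First-order decay: C = 53.03·exp(−k·t) = 53.03·0.7046 = 37.36 µg/L.
Second outfall: C = (0.2080·37.36 + 0.01970·140.0)/0.2277 = 46.24 µg/L.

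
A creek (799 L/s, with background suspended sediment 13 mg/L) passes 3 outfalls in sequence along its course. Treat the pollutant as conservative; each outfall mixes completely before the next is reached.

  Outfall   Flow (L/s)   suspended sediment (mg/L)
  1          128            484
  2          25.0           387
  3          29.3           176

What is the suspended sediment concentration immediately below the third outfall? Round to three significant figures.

Outfall 1: combined Q = 927.0 L/s; C = (799.0·13.00 + 128.0·484.0)/927.0 = 78.04 mg/L.
Outfall 2: combined Q = 952.0 L/s; C = (927.0·78.04 + 25.00·387.0)/952.0 = 86.15 mg/L.
Outfall 3: combined Q = 981.3 L/s; C = (952.0·86.15 + 29.30·176.0)/981.3 = 88.83 mg/L.

88.8 mg/L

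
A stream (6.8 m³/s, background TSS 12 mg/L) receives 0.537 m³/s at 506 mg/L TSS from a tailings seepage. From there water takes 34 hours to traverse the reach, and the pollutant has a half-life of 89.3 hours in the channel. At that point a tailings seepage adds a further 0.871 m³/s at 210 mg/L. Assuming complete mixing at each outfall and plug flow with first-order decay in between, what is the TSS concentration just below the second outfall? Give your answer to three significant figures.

After mixing, C = (6.800·12.00 + 0.5370·506.0) / 7.337 = 353.3/7.337 = 48.16 mg/L; combined flow 7.337 m³/s.
Half-life 89.3 h → k = ln 2 / 89.3 = 0.007762 h⁻¹ = 0.1863 d⁻¹.
Applying C = C₀e^(−kt): 48.16 × 0.7680 = 36.99 mg/L.
Second outfall: C = (7.337·36.99 + 0.8710·210.0)/8.208 = 55.35 mg/L.

55.3 mg/L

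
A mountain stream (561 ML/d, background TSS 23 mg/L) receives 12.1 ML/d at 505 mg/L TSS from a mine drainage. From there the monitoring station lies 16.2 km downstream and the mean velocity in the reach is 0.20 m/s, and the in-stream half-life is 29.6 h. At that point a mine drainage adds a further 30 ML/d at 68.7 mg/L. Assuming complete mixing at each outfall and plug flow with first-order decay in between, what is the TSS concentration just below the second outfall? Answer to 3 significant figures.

22.0 mg/L

Mass balance: C = (561.0·23.00 + 12.10·505.0) / 573.1 = 19010/573.1 = 33.18 mg/L; combined flow 573.1 ML/d.
Travel time t = 16.2·1000 / 0.20 = 81000 s = 22.50 h.
Half-life 29.6 h → k = ln 2 / 29.6 = 0.02342 h⁻¹ = 0.5620 d⁻¹.
First-order decay: C = 33.18·exp(−k·t) = 33.18·0.5904 = 19.59 mg/L.
At the second outfall, C = (573.1·19.59 + 30.00·68.70) / (573.1 + 30.00) = 22.03 mg/L.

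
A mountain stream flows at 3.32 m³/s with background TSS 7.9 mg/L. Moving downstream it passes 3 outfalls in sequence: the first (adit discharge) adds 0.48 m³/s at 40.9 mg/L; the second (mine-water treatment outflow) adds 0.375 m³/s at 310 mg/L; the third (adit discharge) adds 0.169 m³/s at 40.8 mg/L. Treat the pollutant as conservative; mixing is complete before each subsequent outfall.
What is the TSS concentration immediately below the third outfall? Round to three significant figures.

Below outfall 1: Q → 3.800 m³/s, C = (3.320·7.900 + 0.4800·40.90)/3.800 = 12.07 mg/L.
Below outfall 2: Q → 4.175 m³/s, C = (3.800·12.07 + 0.3750·310.0)/4.175 = 38.83 mg/L.
Below outfall 3: Q → 4.344 m³/s, C = (4.175·38.83 + 0.1690·40.80)/4.344 = 38.91 mg/L.

38.9 mg/L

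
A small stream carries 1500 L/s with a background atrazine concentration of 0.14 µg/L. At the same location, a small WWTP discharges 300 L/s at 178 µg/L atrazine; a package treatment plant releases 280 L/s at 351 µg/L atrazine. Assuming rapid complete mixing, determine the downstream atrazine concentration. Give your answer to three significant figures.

73.0 µg/L

Mass balance: C = (1500·0.1400 + 300.0·178.0 + 280.0·351.0) / 2080 = 151900/2080 = 73.02 µg/L.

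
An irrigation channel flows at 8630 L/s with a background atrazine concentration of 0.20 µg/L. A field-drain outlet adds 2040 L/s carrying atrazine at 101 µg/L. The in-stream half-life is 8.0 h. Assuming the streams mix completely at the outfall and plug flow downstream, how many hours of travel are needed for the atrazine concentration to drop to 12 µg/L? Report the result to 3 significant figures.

5.59 h

Mass balance: C = (8630·0.2000 + 2040·101.0) / 10670 = 207800/10670 = 19.47 µg/L.
Half-life 8.0 h → k = ln 2 / 8.0 = 0.08664 h⁻¹ = 2.079 d⁻¹.
19.47·exp(−k·t) = 12 → t = ln(19.47/12)/k = 20110 s = 5.587 h.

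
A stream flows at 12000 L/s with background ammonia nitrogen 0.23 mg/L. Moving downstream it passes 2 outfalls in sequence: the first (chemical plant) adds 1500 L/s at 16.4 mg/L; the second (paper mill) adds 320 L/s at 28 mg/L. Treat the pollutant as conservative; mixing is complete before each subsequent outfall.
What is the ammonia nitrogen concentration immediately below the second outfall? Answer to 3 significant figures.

2.63 mg/L

Outfall 1: combined Q = 13500 L/s; C = (12000·0.2300 + 1500·16.40)/13500 = 2.027 mg/L.
Outfall 2: combined Q = 13820 L/s; C = (13500·2.027 + 320.0·28.00)/13820 = 2.628 mg/L.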